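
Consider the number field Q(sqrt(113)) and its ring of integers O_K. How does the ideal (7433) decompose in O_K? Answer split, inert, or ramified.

d = 113 ≡ 1 (mod 4), so O_K = ℤ[(1+√113)/2] and disc(K) = d = 113.
7433 ∤ 113, so 7433 is unramified.
(113/7433) = 113^3716 mod 7433 = 1, giving Legendre symbol 1.
(113/7433) = 1, so 7433 splits.

splits completely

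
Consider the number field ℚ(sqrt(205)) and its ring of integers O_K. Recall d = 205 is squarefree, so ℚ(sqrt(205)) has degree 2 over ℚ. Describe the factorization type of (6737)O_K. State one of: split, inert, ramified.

205 mod 4 = 1, hence disc K = 205 and O_K = ℤ[(1+√205)/2].
disc(K) = 205 is not divisible by 6737; 6737 is unramified.
Compute (205/6737) via Euler: 205^((6737-1)/2) mod 6737 = 1, so (205/6737) = 1.
Legendre symbol 1 ⇒ 6737 is split.

split — (6737) = 𝔭₁𝔭₂ with 𝔭₁ ≠ 𝔭₂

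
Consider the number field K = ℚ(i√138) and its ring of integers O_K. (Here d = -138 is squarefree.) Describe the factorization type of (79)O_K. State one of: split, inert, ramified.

splits completely

Since -138 ≢ 1 mod 4, the ring of integers is ℤ[√-138] with discriminant 4·(-138) = -552.
disc(K) = -552 is not divisible by 79; 79 is unramified.
(-138/79) = 20^39 mod 79 = 1, giving Legendre symbol 1.
Legendre symbol 1 ⇒ 79 is split.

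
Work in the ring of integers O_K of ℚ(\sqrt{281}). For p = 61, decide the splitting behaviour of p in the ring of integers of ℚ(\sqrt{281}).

inert — (61) stays prime in O_K

281 mod 4 = 1, hence disc K = 281 and O_K = ℤ[(1+√281)/2].
61 ∤ 281, so 61 is unramified.
Euler's criterion: 281^30 mod 61 = 60. Thus (281|61) = -1.
d is a non-residue mod p, hence 61 remains inert in O_K.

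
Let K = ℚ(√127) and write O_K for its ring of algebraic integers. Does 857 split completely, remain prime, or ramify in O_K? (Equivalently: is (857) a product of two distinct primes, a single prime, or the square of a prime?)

remains prime (inert)

Since 127 ≢ 1 mod 4, the ring of integers is ℤ[√127] with discriminant 4·127 = 508.
disc(K) = 508 is not divisible by 857; 857 is unramified.
Compute (127/857) via Euler: 127^((857-1)/2) mod 857 = 856, so (127/857) = -1.
Legendre symbol -1 ⇒ 857 is inert.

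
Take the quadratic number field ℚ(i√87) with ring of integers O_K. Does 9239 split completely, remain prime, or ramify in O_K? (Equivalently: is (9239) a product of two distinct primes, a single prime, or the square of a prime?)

9239 splits in O_K

Since -87 ≡ 1 mod 4, the ring of integers is ℤ[(1+√-87)/2] with discriminant -87.
Since gcd(9239, -87) = 1 the prime 9239 does not ramify.
Legendre symbol by Euler's criterion: (-87/9239) ≡ (-87)^4619 ≡ 1 (mod 9239), i.e. (-87/9239) = 1.
Legendre symbol 1 ⇒ 9239 is split.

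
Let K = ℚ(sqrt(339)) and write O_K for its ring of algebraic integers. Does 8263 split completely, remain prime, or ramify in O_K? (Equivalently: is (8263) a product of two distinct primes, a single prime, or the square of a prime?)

339 mod 4 = 3, hence disc K = 4·339 = 1356 and O_K = ℤ[√339].
disc(K) = 1356 is not divisible by 8263; 8263 is unramified.
Euler's criterion: 339^4131 mod 8263 = 8262. Thus (339|8263) = -1.
Legendre symbol -1 ⇒ 8263 is inert.

inert — (8263) stays prime in O_K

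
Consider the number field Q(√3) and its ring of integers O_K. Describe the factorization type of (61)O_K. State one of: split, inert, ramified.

split — (61) = 𝔭₁𝔭₂ with 𝔭₁ ≠ 𝔭₂

Since 3 ≢ 1 mod 4, the ring of integers is ℤ[√3] with discriminant 4·3 = 12.
disc(K) = 12 is not divisible by 61; 61 is unramified.
Legendre symbol by Euler's criterion: (3/61) ≡ 3^30 ≡ 1 (mod 61), i.e. (3/61) = 1.
(3/61) = 1, so 61 splits.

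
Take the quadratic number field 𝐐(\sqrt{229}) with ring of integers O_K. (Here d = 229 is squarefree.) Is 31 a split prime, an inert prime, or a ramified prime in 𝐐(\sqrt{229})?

d = 229 ≡ 1 (mod 4), so O_K = ℤ[(1+√229)/2] and disc(K) = d = 229.
31 ∤ 229, so 31 is unramified.
Euler's criterion: 229^15 mod 31 = 30. Thus (229|31) = -1.
d is a non-residue mod p, hence 31 remains inert in O_K.

p is inert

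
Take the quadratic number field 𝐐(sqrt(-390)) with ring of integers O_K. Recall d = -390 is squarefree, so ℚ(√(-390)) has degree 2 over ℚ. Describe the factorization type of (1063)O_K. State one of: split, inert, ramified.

1063 remains inert

d = -390 ≡ 2 (mod 4), so O_K = ℤ[√-390] and disc(K) = 4d = -1560.
disc(K) = -1560 is not divisible by 1063; 1063 is unramified.
(-390/1063) = 673^531 mod 1063 = 1062, giving Legendre symbol -1.
(-390/1063) = -1, so 1063 is inert.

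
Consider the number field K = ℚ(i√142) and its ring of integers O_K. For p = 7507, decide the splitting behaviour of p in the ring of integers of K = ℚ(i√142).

7507 splits in O_K

d = -142 ≡ 2 (mod 4), so O_K = ℤ[√-142] and disc(K) = 4d = -568.
Since gcd(7507, -568) = 1 the prime 7507 does not ramify.
Compute (-142/7507) via Euler: 7365^((7507-1)/2) mod 7507 = 1, so (-142/7507) = 1.
Legendre symbol 1 ⇒ 7507 is split.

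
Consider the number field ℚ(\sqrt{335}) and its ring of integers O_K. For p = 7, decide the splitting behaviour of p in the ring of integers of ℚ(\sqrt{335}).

335 mod 4 = 3, hence disc K = 4·335 = 1340 and O_K = ℤ[√335].
Since gcd(7, 1340) = 1 the prime 7 does not ramify.
Compute (335/7) via Euler: 6^((7-1)/2) mod 7 = 6, so (335/7) = -1.
(335/7) = -1, so 7 is inert.

7 remains inert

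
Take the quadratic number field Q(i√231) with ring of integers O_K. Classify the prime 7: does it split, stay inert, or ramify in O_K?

-231 mod 4 = 1, hence disc K = -231 and O_K = ℤ[(1+√-231)/2].
7 divides disc(K) = -231, so 7 ramifies.

p ramifies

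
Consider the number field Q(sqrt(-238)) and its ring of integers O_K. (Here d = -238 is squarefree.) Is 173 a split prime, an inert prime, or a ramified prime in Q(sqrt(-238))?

remains prime (inert)

d = -238 ≡ 2 (mod 4), so O_K = ℤ[√-238] and disc(K) = 4d = -952.
Since gcd(173, -952) = 1 the prime 173 does not ramify.
Legendre symbol by Euler's criterion: (-238/173) ≡ (-238)^86 ≡ 172 (mod 173), i.e. (-238/173) = -1.
d is a non-residue mod p, hence 173 remains inert in O_K.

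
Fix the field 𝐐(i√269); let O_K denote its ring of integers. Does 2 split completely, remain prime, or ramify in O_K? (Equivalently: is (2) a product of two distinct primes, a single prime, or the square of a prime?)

p ramifies

d = -269 ≡ 3 (mod 4), so O_K = ℤ[√-269] and disc(K) = 4d = -1076.
2 divides disc(K) = -1076, so 2 ramifies.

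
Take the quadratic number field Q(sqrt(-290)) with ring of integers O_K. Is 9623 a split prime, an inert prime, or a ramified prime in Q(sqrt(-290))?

-290 mod 4 = 2, hence disc K = 4·(-290) = -1160 and O_K = ℤ[√-290].
9623 ∤ -1160, so 9623 is unramified.
Euler's criterion: (-290)^4811 mod 9623 = 1. Thus (-290|9623) = 1.
Legendre symbol 1 ⇒ 9623 is split.

split — (9623) = 𝔭₁𝔭₂ with 𝔭₁ ≠ 𝔭₂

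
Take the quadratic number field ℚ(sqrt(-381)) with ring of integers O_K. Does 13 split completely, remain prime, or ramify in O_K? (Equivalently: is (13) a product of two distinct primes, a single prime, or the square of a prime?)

split

d = -381 ≡ 3 (mod 4), so O_K = ℤ[√-381] and disc(K) = 4d = -1524.
Since gcd(13, -1524) = 1 the prime 13 does not ramify.
Euler's criterion: (-381)^6 mod 13 = 1. Thus (-381|13) = 1.
Legendre symbol 1 ⇒ 13 is split.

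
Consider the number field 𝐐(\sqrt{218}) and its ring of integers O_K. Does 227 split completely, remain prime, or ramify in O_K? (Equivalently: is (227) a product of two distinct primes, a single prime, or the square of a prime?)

Since 218 ≢ 1 mod 4, the ring of integers is ℤ[√218] with discriminant 4·218 = 872.
227 ∤ 872, so 227 is unramified.
Compute (218/227) via Euler: 218^((227-1)/2) mod 227 = 226, so (218/227) = -1.
Legendre symbol -1 ⇒ 227 is inert.

227 remains inert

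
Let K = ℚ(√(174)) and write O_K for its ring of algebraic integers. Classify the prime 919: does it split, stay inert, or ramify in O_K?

inert

Since 174 ≢ 1 mod 4, the ring of integers is ℤ[√174] with discriminant 4·174 = 696.
disc(K) = 696 is not divisible by 919; 919 is unramified.
Euler's criterion: 174^459 mod 919 = 918. Thus (174|919) = -1.
(174/919) = -1, so 919 is inert.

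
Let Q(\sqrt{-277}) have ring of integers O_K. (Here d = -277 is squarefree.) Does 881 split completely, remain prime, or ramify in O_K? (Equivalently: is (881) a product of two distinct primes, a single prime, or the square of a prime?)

inert

Since -277 ≢ 1 mod 4, the ring of integers is ℤ[√-277] with discriminant 4·(-277) = -1108.
881 ∤ -1108, so 881 is unramified.
Compute (-277/881) via Euler: 604^((881-1)/2) mod 881 = 880, so (-277/881) = -1.
(-277/881) = -1, so 881 is inert.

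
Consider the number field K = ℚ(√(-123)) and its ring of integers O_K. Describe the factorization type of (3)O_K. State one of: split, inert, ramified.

ramified — (3) = 𝔭²

Since -123 ≡ 1 mod 4, the ring of integers is ℤ[(1+√-123)/2] with discriminant -123.
disc(K) = -123 = 3·(-41), so p = 3 is ramified.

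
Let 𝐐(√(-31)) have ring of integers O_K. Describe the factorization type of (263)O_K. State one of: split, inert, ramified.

inert — (263) stays prime in O_K

Since -31 ≡ 1 mod 4, the ring of integers is ℤ[(1+√-31)/2] with discriminant -31.
263 ∤ -31, so 263 is unramified.
Legendre symbol by Euler's criterion: (-31/263) ≡ (-31)^131 ≡ 262 (mod 263), i.e. (-31/263) = -1.
(-31/263) = -1, so 263 is inert.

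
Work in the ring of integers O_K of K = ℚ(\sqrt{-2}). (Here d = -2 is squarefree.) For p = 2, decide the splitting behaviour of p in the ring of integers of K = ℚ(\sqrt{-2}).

ramified — (2) = 𝔭²

-2 mod 4 = 2, hence disc K = 4·(-2) = -8 and O_K = ℤ[√-2].
Ramification test: 2 | -8. The prime 2 ramifies in K.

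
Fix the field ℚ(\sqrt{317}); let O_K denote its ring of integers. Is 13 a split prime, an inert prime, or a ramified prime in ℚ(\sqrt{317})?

317 mod 4 = 1, hence disc K = 317 and O_K = ℤ[(1+√317)/2].
13 ∤ 317, so 13 is unramified.
Euler's criterion: 317^6 mod 13 = 12. Thus (317|13) = -1.
Legendre symbol -1 ⇒ 13 is inert.

13 remains inert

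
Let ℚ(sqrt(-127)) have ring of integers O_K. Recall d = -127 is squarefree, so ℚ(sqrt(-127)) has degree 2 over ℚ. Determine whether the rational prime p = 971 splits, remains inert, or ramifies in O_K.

-127 mod 4 = 1, hence disc K = -127 and O_K = ℤ[(1+√-127)/2].
disc(K) = -127 is not divisible by 971; 971 is unramified.
Legendre symbol by Euler's criterion: (-127/971) ≡ (-127)^485 ≡ 1 (mod 971), i.e. (-127/971) = 1.
d is a quadratic residue mod p, hence 971 splits in O_K.

p splits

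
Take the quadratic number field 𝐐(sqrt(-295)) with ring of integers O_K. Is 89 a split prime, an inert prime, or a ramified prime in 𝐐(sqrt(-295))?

inert — (89) stays prime in O_K

Since -295 ≡ 1 mod 4, the ring of integers is ℤ[(1+√-295)/2] with discriminant -295.
disc(K) = -295 is not divisible by 89; 89 is unramified.
Legendre symbol by Euler's criterion: (-295/89) ≡ (-295)^44 ≡ 88 (mod 89), i.e. (-295/89) = -1.
Legendre symbol -1 ⇒ 89 is inert.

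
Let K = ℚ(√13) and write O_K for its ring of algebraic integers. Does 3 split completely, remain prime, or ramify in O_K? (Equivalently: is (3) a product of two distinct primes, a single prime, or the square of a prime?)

3 splits in O_K

d = 13 ≡ 1 (mod 4), so O_K = ℤ[(1+√13)/2] and disc(K) = d = 13.
disc(K) = 13 is not divisible by 3; 3 is unramified.
(13/3) = 1^1 mod 3 = 1, giving Legendre symbol 1.
d is a quadratic residue mod p, hence 3 splits in O_K.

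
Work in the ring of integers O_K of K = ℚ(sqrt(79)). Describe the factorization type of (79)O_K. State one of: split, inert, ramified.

ramified

d = 79 ≡ 3 (mod 4), so O_K = ℤ[√79] and disc(K) = 4d = 316.
disc(K) = 316 = 79·4, so p = 79 is ramified.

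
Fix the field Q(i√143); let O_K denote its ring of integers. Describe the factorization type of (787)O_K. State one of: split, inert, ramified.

-143 mod 4 = 1, hence disc K = -143 and O_K = ℤ[(1+√-143)/2].
Since gcd(787, -143) = 1 the prime 787 does not ramify.
Euler's criterion: (-143)^393 mod 787 = 1. Thus (-143|787) = 1.
Legendre symbol 1 ⇒ 787 is split.

787 splits in O_K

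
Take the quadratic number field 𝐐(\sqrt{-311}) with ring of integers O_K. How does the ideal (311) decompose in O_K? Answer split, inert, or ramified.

ramifies in O_K

d = -311 ≡ 1 (mod 4), so O_K = ℤ[(1+√-311)/2] and disc(K) = d = -311.
311 divides disc(K) = -311, so 311 ramifies.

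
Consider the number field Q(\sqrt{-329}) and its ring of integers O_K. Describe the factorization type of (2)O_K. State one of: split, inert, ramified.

p ramifies

-329 mod 4 = 3, hence disc K = 4·(-329) = -1316 and O_K = ℤ[√-329].
Ramification test: 2 | -1316. The prime 2 ramifies in K.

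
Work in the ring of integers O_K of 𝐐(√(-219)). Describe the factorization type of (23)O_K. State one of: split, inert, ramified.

inert

Since -219 ≡ 1 mod 4, the ring of integers is ℤ[(1+√-219)/2] with discriminant -219.
23 ∤ -219, so 23 is unramified.
Euler's criterion: (-219)^11 mod 23 = 22. Thus (-219|23) = -1.
Legendre symbol -1 ⇒ 23 is inert.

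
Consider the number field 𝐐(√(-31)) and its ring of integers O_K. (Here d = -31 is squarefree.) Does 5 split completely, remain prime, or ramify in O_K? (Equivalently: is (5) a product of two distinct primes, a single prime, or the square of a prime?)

Since -31 ≡ 1 mod 4, the ring of integers is ℤ[(1+√-31)/2] with discriminant -31.
5 ∤ -31, so 5 is unramified.
Compute (-31/5) via Euler: 4^((5-1)/2) mod 5 = 1, so (-31/5) = 1.
Legendre symbol 1 ⇒ 5 is split.

split — (5) = 𝔭₁𝔭₂ with 𝔭₁ ≠ 𝔭₂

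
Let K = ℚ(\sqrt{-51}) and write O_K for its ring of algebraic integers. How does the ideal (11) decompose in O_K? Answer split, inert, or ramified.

d = -51 ≡ 1 (mod 4), so O_K = ℤ[(1+√-51)/2] and disc(K) = d = -51.
Since gcd(11, -51) = 1 the prime 11 does not ramify.
Legendre symbol by Euler's criterion: (-51/11) ≡ (-51)^5 ≡ 1 (mod 11), i.e. (-51/11) = 1.
Legendre symbol 1 ⇒ 11 is split.

11 splits in O_K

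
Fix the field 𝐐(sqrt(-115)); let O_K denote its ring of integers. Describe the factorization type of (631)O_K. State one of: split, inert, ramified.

Since -115 ≡ 1 mod 4, the ring of integers is ℤ[(1+√-115)/2] with discriminant -115.
631 ∤ -115, so 631 is unramified.
Compute (-115/631) via Euler: 516^((631-1)/2) mod 631 = 630, so (-115/631) = -1.
(-115/631) = -1, so 631 is inert.

inert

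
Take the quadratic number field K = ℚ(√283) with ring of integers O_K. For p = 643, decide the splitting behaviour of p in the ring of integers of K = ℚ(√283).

inert — (643) stays prime in O_K

283 mod 4 = 3, hence disc K = 4·283 = 1132 and O_K = ℤ[√283].
643 ∤ 1132, so 643 is unramified.
Compute (283/643) via Euler: 283^((643-1)/2) mod 643 = 642, so (283/643) = -1.
Legendre symbol -1 ⇒ 643 is inert.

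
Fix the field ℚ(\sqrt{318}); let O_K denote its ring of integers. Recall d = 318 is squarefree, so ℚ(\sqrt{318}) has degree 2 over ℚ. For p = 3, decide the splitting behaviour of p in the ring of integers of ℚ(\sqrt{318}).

ramified

Since 318 ≢ 1 mod 4, the ring of integers is ℤ[√318] with discriminant 4·318 = 1272.
3 divides disc(K) = 1272, so 3 ramifies.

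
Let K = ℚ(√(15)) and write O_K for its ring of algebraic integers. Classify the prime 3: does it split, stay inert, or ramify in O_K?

p ramifies

15 mod 4 = 3, hence disc K = 4·15 = 60 and O_K = ℤ[√15].
Ramification test: 3 | 60. The prime 3 ramifies in K.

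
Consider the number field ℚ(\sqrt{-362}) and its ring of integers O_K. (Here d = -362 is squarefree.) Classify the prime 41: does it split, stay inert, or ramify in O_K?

Since -362 ≢ 1 mod 4, the ring of integers is ℤ[√-362] with discriminant 4·(-362) = -1448.
disc(K) = -1448 is not divisible by 41; 41 is unramified.
Compute (-362/41) via Euler: 7^((41-1)/2) mod 41 = 40, so (-362/41) = -1.
d is a non-residue mod p, hence 41 remains inert in O_K.

remains prime (inert)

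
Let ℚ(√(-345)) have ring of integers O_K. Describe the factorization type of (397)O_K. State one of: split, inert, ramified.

397 remains inert

d = -345 ≡ 3 (mod 4), so O_K = ℤ[√-345] and disc(K) = 4d = -1380.
397 ∤ -1380, so 397 is unramified.
(-345/397) = 52^198 mod 397 = 396, giving Legendre symbol -1.
Legendre symbol -1 ⇒ 397 is inert.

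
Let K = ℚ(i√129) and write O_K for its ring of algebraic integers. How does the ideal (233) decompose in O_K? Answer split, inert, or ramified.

splits completely

Since -129 ≢ 1 mod 4, the ring of integers is ℤ[√-129] with discriminant 4·(-129) = -516.
Since gcd(233, -516) = 1 the prime 233 does not ramify.
(-129/233) = 104^116 mod 233 = 1, giving Legendre symbol 1.
(-129/233) = 1, so 233 splits.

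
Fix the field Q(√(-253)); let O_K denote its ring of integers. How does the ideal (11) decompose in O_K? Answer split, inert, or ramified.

d = -253 ≡ 3 (mod 4), so O_K = ℤ[√-253] and disc(K) = 4d = -1012.
Ramification test: 11 | -1012. The prime 11 ramifies in K.

ramifies in O_K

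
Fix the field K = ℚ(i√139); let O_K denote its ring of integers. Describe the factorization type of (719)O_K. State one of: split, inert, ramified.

split — (719) = 𝔭₁𝔭₂ with 𝔭₁ ≠ 𝔭₂

Since -139 ≡ 1 mod 4, the ring of integers is ℤ[(1+√-139)/2] with discriminant -139.
Since gcd(719, -139) = 1 the prime 719 does not ramify.
Euler's criterion: (-139)^359 mod 719 = 1. Thus (-139|719) = 1.
Legendre symbol 1 ⇒ 719 is split.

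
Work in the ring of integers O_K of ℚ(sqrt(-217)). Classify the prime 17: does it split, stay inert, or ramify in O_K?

Since -217 ≢ 1 mod 4, the ring of integers is ℤ[√-217] with discriminant 4·(-217) = -868.
Since gcd(17, -868) = 1 the prime 17 does not ramify.
Legendre symbol by Euler's criterion: (-217/17) ≡ (-217)^8 ≡ 1 (mod 17), i.e. (-217/17) = 1.
d is a quadratic residue mod p, hence 17 splits in O_K.

splits completely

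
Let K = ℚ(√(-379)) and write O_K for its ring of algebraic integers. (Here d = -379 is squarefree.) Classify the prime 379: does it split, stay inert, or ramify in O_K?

Since -379 ≡ 1 mod 4, the ring of integers is ℤ[(1+√-379)/2] with discriminant -379.
379 divides disc(K) = -379, so 379 ramifies.

379 is ramified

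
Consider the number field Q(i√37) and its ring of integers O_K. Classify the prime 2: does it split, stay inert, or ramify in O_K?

d = -37 ≡ 3 (mod 4), so O_K = ℤ[√-37] and disc(K) = 4d = -148.
2 divides disc(K) = -148, so 2 ramifies.

ramified — (2) = 𝔭²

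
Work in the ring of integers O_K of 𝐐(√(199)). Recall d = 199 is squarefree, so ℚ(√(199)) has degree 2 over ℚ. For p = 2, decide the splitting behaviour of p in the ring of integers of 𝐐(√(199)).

Since 199 ≢ 1 mod 4, the ring of integers is ℤ[√199] with discriminant 4·199 = 796.
disc(K) = 796 = 2·398, so p = 2 is ramified.

ramified — (2) = 𝔭²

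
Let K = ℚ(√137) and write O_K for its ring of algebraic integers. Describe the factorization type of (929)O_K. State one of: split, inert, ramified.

929 splits in O_K

d = 137 ≡ 1 (mod 4), so O_K = ℤ[(1+√137)/2] and disc(K) = d = 137.
929 ∤ 137, so 929 is unramified.
Euler's criterion: 137^464 mod 929 = 1. Thus (137|929) = 1.
d is a quadratic residue mod p, hence 929 splits in O_K.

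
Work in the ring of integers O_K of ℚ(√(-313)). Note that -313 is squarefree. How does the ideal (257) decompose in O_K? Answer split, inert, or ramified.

Since -313 ≢ 1 mod 4, the ring of integers is ℤ[√-313] with discriminant 4·(-313) = -1252.
257 ∤ -1252, so 257 is unramified.
Legendre symbol by Euler's criterion: (-313/257) ≡ (-313)^128 ≡ 256 (mod 257), i.e. (-313/257) = -1.
d is a non-residue mod p, hence 257 remains inert in O_K.

257 remains inert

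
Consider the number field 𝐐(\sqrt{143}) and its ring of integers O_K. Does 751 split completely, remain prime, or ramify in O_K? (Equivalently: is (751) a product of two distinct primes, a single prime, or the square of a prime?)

inert

143 mod 4 = 3, hence disc K = 4·143 = 572 and O_K = ℤ[√143].
751 ∤ 572, so 751 is unramified.
Legendre symbol by Euler's criterion: (143/751) ≡ 143^375 ≡ 750 (mod 751), i.e. (143/751) = -1.
d is a non-residue mod p, hence 751 remains inert in O_K.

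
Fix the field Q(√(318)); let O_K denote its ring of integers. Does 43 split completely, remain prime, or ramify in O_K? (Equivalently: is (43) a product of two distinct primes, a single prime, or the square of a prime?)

p splits

318 mod 4 = 2, hence disc K = 4·318 = 1272 and O_K = ℤ[√318].
disc(K) = 1272 is not divisible by 43; 43 is unramified.
Compute (318/43) via Euler: 17^((43-1)/2) mod 43 = 1, so (318/43) = 1.
(318/43) = 1, so 43 splits.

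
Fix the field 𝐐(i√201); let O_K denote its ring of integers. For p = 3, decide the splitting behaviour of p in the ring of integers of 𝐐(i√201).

-201 mod 4 = 3, hence disc K = 4·(-201) = -804 and O_K = ℤ[√-201].
Ramification test: 3 | -804. The prime 3 ramifies in K.

ramified — (3) = 𝔭²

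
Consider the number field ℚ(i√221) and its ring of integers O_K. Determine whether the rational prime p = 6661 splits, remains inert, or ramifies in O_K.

d = -221 ≡ 3 (mod 4), so O_K = ℤ[√-221] and disc(K) = 4d = -884.
disc(K) = -884 is not divisible by 6661; 6661 is unramified.
(-221/6661) = 6440^3330 mod 6661 = 1, giving Legendre symbol 1.
Legendre symbol 1 ⇒ 6661 is split.

split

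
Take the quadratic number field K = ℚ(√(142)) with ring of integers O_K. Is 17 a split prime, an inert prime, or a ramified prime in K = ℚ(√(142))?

Since 142 ≢ 1 mod 4, the ring of integers is ℤ[√142] with discriminant 4·142 = 568.
disc(K) = 568 is not divisible by 17; 17 is unramified.
Compute (142/17) via Euler: 6^((17-1)/2) mod 17 = 16, so (142/17) = -1.
d is a non-residue mod p, hence 17 remains inert in O_K.

remains prime (inert)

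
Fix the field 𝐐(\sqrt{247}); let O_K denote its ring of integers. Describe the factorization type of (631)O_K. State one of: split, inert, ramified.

Since 247 ≢ 1 mod 4, the ring of integers is ℤ[√247] with discriminant 4·247 = 988.
disc(K) = 988 is not divisible by 631; 631 is unramified.
(247/631) = 247^315 mod 631 = 1, giving Legendre symbol 1.
(247/631) = 1, so 631 splits.

split — (631) = 𝔭₁𝔭₂ with 𝔭₁ ≠ 𝔭₂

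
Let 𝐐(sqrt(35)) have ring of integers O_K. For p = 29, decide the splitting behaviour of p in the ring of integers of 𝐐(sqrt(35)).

d = 35 ≡ 3 (mod 4), so O_K = ℤ[√35] and disc(K) = 4d = 140.
disc(K) = 140 is not divisible by 29; 29 is unramified.
(35/29) = 6^14 mod 29 = 1, giving Legendre symbol 1.
Legendre symbol 1 ⇒ 29 is split.

split — (29) = 𝔭₁𝔭₂ with 𝔭₁ ≠ 𝔭₂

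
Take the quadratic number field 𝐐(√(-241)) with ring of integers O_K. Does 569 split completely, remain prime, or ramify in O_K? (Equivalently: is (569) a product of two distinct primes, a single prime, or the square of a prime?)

Since -241 ≢ 1 mod 4, the ring of integers is ℤ[√-241] with discriminant 4·(-241) = -964.
disc(K) = -964 is not divisible by 569; 569 is unramified.
Euler's criterion: (-241)^284 mod 569 = 1. Thus (-241|569) = 1.
Legendre symbol 1 ⇒ 569 is split.

split — (569) = 𝔭₁𝔭₂ with 𝔭₁ ≠ 𝔭₂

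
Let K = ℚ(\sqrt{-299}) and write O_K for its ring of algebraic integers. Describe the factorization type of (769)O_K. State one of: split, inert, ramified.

Since -299 ≡ 1 mod 4, the ring of integers is ℤ[(1+√-299)/2] with discriminant -299.
Since gcd(769, -299) = 1 the prime 769 does not ramify.
(-299/769) = 470^384 mod 769 = 1, giving Legendre symbol 1.
(-299/769) = 1, so 769 splits.

split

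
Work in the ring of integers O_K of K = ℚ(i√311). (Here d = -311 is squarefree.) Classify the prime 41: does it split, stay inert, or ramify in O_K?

Since -311 ≡ 1 mod 4, the ring of integers is ℤ[(1+√-311)/2] with discriminant -311.
disc(K) = -311 is not divisible by 41; 41 is unramified.
Compute (-311/41) via Euler: 17^((41-1)/2) mod 41 = 40, so (-311/41) = -1.
(-311/41) = -1, so 41 is inert.

remains prime (inert)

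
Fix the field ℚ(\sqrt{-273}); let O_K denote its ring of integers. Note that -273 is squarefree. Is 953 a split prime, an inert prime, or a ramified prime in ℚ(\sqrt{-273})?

remains prime (inert)

d = -273 ≡ 3 (mod 4), so O_K = ℤ[√-273] and disc(K) = 4d = -1092.
Since gcd(953, -1092) = 1 the prime 953 does not ramify.
(-273/953) = 680^476 mod 953 = 952, giving Legendre symbol -1.
d is a non-residue mod p, hence 953 remains inert in O_K.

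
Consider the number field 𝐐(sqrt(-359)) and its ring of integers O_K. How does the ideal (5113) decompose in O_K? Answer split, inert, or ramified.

-359 mod 4 = 1, hence disc K = -359 and O_K = ℤ[(1+√-359)/2].
disc(K) = -359 is not divisible by 5113; 5113 is unramified.
Legendre symbol by Euler's criterion: (-359/5113) ≡ (-359)^2556 ≡ 5112 (mod 5113), i.e. (-359/5113) = -1.
Legendre symbol -1 ⇒ 5113 is inert.

p is inert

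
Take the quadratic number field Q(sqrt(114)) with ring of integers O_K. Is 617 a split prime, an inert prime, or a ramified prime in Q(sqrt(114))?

617 remains inert

114 mod 4 = 2, hence disc K = 4·114 = 456 and O_K = ℤ[√114].
Since gcd(617, 456) = 1 the prime 617 does not ramify.
Legendre symbol by Euler's criterion: (114/617) ≡ 114^308 ≡ 616 (mod 617), i.e. (114/617) = -1.
(114/617) = -1, so 617 is inert.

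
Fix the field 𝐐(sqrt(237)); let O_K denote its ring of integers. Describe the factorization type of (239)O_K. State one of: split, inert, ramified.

remains prime (inert)

237 mod 4 = 1, hence disc K = 237 and O_K = ℤ[(1+√237)/2].
Since gcd(239, 237) = 1 the prime 239 does not ramify.
Legendre symbol by Euler's criterion: (237/239) ≡ 237^119 ≡ 238 (mod 239), i.e. (237/239) = -1.
d is a non-residue mod p, hence 239 remains inert in O_K.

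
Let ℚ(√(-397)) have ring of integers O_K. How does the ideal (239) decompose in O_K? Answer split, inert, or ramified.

p splits

-397 mod 4 = 3, hence disc K = 4·(-397) = -1588 and O_K = ℤ[√-397].
disc(K) = -1588 is not divisible by 239; 239 is unramified.
Legendre symbol by Euler's criterion: (-397/239) ≡ (-397)^119 ≡ 1 (mod 239), i.e. (-397/239) = 1.
d is a quadratic residue mod p, hence 239 splits in O_K.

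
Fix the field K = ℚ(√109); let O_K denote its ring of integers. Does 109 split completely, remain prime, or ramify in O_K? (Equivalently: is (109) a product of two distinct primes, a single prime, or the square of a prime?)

ramified — (109) = 𝔭²

d = 109 ≡ 1 (mod 4), so O_K = ℤ[(1+√109)/2] and disc(K) = d = 109.
disc(K) = 109 = 109·1, so p = 109 is ramified.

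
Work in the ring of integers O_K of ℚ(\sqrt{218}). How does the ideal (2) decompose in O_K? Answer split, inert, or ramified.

d = 218 ≡ 2 (mod 4), so O_K = ℤ[√218] and disc(K) = 4d = 872.
2 divides disc(K) = 872, so 2 ramifies.

p ramifies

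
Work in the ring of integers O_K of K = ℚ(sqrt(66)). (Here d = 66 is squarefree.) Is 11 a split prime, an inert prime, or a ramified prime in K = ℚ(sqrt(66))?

66 mod 4 = 2, hence disc K = 4·66 = 264 and O_K = ℤ[√66].
11 divides disc(K) = 264, so 11 ramifies.

p ramifies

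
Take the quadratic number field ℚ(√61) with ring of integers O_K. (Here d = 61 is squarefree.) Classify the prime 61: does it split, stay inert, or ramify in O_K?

d = 61 ≡ 1 (mod 4), so O_K = ℤ[(1+√61)/2] and disc(K) = d = 61.
61 divides disc(K) = 61, so 61 ramifies.

61 is ramified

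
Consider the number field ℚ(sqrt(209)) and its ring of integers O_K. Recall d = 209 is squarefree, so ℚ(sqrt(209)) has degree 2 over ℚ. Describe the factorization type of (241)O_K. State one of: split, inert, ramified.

p splits

Since 209 ≡ 1 mod 4, the ring of integers is ℤ[(1+√209)/2] with discriminant 209.
Since gcd(241, 209) = 1 the prime 241 does not ramify.
Compute (209/241) via Euler: 209^((241-1)/2) mod 241 = 1, so (209/241) = 1.
(209/241) = 1, so 241 splits.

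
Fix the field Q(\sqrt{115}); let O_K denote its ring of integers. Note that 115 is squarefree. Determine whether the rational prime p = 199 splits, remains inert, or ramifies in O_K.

Since 115 ≢ 1 mod 4, the ring of integers is ℤ[√115] with discriminant 4·115 = 460.
199 ∤ 460, so 199 is unramified.
(115/199) = 115^99 mod 199 = 1, giving Legendre symbol 1.
d is a quadratic residue mod p, hence 199 splits in O_K.

p splits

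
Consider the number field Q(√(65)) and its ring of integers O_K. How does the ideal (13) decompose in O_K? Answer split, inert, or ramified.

Since 65 ≡ 1 mod 4, the ring of integers is ℤ[(1+√65)/2] with discriminant 65.
Ramification test: 13 | 65. The prime 13 ramifies in K.

p ramifies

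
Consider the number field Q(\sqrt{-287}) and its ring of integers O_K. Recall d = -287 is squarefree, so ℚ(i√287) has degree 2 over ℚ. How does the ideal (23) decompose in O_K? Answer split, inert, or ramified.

23 splits in O_K

-287 mod 4 = 1, hence disc K = -287 and O_K = ℤ[(1+√-287)/2].
23 ∤ -287, so 23 is unramified.
(-287/23) = 12^11 mod 23 = 1, giving Legendre symbol 1.
d is a quadratic residue mod p, hence 23 splits in O_K.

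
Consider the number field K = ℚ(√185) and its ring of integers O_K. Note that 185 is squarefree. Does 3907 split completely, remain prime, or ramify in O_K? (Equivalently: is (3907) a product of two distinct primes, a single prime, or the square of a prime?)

split

d = 185 ≡ 1 (mod 4), so O_K = ℤ[(1+√185)/2] and disc(K) = d = 185.
disc(K) = 185 is not divisible by 3907; 3907 is unramified.
Compute (185/3907) via Euler: 185^((3907-1)/2) mod 3907 = 1, so (185/3907) = 1.
Legendre symbol 1 ⇒ 3907 is split.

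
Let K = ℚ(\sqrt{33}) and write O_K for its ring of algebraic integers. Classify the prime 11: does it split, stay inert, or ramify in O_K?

ramifies in O_K

33 mod 4 = 1, hence disc K = 33 and O_K = ℤ[(1+√33)/2].
disc(K) = 33 = 11·3, so p = 11 is ramified.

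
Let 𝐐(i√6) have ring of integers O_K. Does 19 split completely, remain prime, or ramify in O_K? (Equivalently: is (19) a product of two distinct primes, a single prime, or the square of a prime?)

inert

Since -6 ≢ 1 mod 4, the ring of integers is ℤ[√-6] with discriminant 4·(-6) = -24.
19 ∤ -24, so 19 is unramified.
Compute (-6/19) via Euler: 13^((19-1)/2) mod 19 = 18, so (-6/19) = -1.
d is a non-residue mod p, hence 19 remains inert in O_K.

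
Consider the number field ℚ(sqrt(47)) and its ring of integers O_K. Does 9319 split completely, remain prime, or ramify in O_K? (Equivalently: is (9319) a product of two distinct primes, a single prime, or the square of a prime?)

47 mod 4 = 3, hence disc K = 4·47 = 188 and O_K = ℤ[√47].
Since gcd(9319, 188) = 1 the prime 9319 does not ramify.
Euler's criterion: 47^4659 mod 9319 = 1. Thus (47|9319) = 1.
Legendre symbol 1 ⇒ 9319 is split.

p splits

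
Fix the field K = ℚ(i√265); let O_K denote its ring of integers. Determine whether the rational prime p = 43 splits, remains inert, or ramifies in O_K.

split

d = -265 ≡ 3 (mod 4), so O_K = ℤ[√-265] and disc(K) = 4d = -1060.
43 ∤ -1060, so 43 is unramified.
Euler's criterion: (-265)^21 mod 43 = 1. Thus (-265|43) = 1.
(-265/43) = 1, so 43 splits.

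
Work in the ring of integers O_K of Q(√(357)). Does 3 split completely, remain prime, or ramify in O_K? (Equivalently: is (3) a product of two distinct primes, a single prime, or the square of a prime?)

ramifies in O_K

Since 357 ≡ 1 mod 4, the ring of integers is ℤ[(1+√357)/2] with discriminant 357.
Ramification test: 3 | 357. The prime 3 ramifies in K.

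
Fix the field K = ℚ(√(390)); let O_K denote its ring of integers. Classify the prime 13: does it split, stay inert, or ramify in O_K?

Since 390 ≢ 1 mod 4, the ring of integers is ℤ[√390] with discriminant 4·390 = 1560.
Ramification test: 13 | 1560. The prime 13 ramifies in K.

p ramifies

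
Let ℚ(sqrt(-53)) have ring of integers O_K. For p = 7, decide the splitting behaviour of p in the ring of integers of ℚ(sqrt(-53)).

7 remains inert

d = -53 ≡ 3 (mod 4), so O_K = ℤ[√-53] and disc(K) = 4d = -212.
7 ∤ -212, so 7 is unramified.
Compute (-53/7) via Euler: 3^((7-1)/2) mod 7 = 6, so (-53/7) = -1.
d is a non-residue mod p, hence 7 remains inert in O_K.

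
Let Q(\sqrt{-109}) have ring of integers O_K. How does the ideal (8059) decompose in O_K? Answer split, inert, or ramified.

-109 mod 4 = 3, hence disc K = 4·(-109) = -436 and O_K = ℤ[√-109].
Since gcd(8059, -436) = 1 the prime 8059 does not ramify.
(-109/8059) = 7950^4029 mod 8059 = 8058, giving Legendre symbol -1.
Legendre symbol -1 ⇒ 8059 is inert.

inert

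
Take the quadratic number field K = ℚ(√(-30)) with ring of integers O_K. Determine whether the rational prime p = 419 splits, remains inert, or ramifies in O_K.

Since -30 ≢ 1 mod 4, the ring of integers is ℤ[√-30] with discriminant 4·(-30) = -120.
419 ∤ -120, so 419 is unramified.
Euler's criterion: (-30)^209 mod 419 = 1. Thus (-30|419) = 1.
Legendre symbol 1 ⇒ 419 is split.

p splits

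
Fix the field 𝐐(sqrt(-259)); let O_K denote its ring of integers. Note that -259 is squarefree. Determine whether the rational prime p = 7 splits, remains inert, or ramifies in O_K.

ramified

-259 mod 4 = 1, hence disc K = -259 and O_K = ℤ[(1+√-259)/2].
disc(K) = -259 = 7·(-37), so p = 7 is ramified.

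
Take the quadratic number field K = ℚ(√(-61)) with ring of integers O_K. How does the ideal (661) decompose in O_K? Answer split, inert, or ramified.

-61 mod 4 = 3, hence disc K = 4·(-61) = -244 and O_K = ℤ[√-61].
661 ∤ -244, so 661 is unramified.
Euler's criterion: (-61)^330 mod 661 = 660. Thus (-61|661) = -1.
d is a non-residue mod p, hence 661 remains inert in O_K.

inert — (661) stays prime in O_K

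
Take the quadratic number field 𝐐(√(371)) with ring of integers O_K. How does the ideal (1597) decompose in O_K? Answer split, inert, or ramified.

Since 371 ≢ 1 mod 4, the ring of integers is ℤ[√371] with discriminant 4·371 = 1484.
1597 ∤ 1484, so 1597 is unramified.
Compute (371/1597) via Euler: 371^((1597-1)/2) mod 1597 = 1, so (371/1597) = 1.
Legendre symbol 1 ⇒ 1597 is split.

split — (1597) = 𝔭₁𝔭₂ with 𝔭₁ ≠ 𝔭₂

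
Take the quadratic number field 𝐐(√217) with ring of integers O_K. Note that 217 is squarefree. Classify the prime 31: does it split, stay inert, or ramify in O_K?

d = 217 ≡ 1 (mod 4), so O_K = ℤ[(1+√217)/2] and disc(K) = d = 217.
disc(K) = 217 = 31·7, so p = 31 is ramified.

ramified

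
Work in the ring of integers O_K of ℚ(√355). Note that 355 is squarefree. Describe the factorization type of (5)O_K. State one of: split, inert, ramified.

5 is ramified

Since 355 ≢ 1 mod 4, the ring of integers is ℤ[√355] with discriminant 4·355 = 1420.
Ramification test: 5 | 1420. The prime 5 ramifies in K.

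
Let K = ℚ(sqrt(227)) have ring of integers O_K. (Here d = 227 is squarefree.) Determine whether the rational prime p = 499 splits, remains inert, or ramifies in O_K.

227 mod 4 = 3, hence disc K = 4·227 = 908 and O_K = ℤ[√227].
499 ∤ 908, so 499 is unramified.
Euler's criterion: 227^249 mod 499 = 1. Thus (227|499) = 1.
Legendre symbol 1 ⇒ 499 is split.

split — (499) = 𝔭₁𝔭₂ with 𝔭₁ ≠ 𝔭₂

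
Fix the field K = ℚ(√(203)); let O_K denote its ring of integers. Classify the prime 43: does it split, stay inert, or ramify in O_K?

Since 203 ≢ 1 mod 4, the ring of integers is ℤ[√203] with discriminant 4·203 = 812.
Since gcd(43, 812) = 1 the prime 43 does not ramify.
(203/43) = 31^21 mod 43 = 1, giving Legendre symbol 1.
(203/43) = 1, so 43 splits.

split — (43) = 𝔭₁𝔭₂ with 𝔭₁ ≠ 𝔭₂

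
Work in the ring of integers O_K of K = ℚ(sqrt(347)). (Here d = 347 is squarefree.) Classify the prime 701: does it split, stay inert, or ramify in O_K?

347 mod 4 = 3, hence disc K = 4·347 = 1388 and O_K = ℤ[√347].
701 ∤ 1388, so 701 is unramified.
Legendre symbol by Euler's criterion: (347/701) ≡ 347^350 ≡ 700 (mod 701), i.e. (347/701) = -1.
(347/701) = -1, so 701 is inert.

701 remains inert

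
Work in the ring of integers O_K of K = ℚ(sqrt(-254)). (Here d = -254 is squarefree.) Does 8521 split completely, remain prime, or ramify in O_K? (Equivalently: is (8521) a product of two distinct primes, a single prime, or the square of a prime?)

-254 mod 4 = 2, hence disc K = 4·(-254) = -1016 and O_K = ℤ[√-254].
Since gcd(8521, -1016) = 1 the prime 8521 does not ramify.
(-254/8521) = 8267^4260 mod 8521 = 8520, giving Legendre symbol -1.
d is a non-residue mod p, hence 8521 remains inert in O_K.

inert — (8521) stays prime in O_K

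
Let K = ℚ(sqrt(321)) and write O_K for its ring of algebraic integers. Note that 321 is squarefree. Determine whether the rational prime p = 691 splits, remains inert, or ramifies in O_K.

691 splits in O_K

321 mod 4 = 1, hence disc K = 321 and O_K = ℤ[(1+√321)/2].
Since gcd(691, 321) = 1 the prime 691 does not ramify.
(321/691) = 321^345 mod 691 = 1, giving Legendre symbol 1.
d is a quadratic residue mod p, hence 691 splits in O_K.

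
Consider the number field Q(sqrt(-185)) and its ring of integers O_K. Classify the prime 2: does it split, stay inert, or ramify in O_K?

-185 mod 4 = 3, hence disc K = 4·(-185) = -740 and O_K = ℤ[√-185].
2 divides disc(K) = -740, so 2 ramifies.

ramified — (2) = 𝔭²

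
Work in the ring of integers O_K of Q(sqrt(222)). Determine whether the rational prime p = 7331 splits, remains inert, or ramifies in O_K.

splits completely

Since 222 ≢ 1 mod 4, the ring of integers is ℤ[√222] with discriminant 4·222 = 888.
Since gcd(7331, 888) = 1 the prime 7331 does not ramify.
Compute (222/7331) via Euler: 222^((7331-1)/2) mod 7331 = 1, so (222/7331) = 1.
d is a quadratic residue mod p, hence 7331 splits in O_K.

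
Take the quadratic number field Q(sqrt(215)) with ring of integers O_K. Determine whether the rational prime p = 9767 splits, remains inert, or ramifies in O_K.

Since 215 ≢ 1 mod 4, the ring of integers is ℤ[√215] with discriminant 4·215 = 860.
Since gcd(9767, 860) = 1 the prime 9767 does not ramify.
(215/9767) = 215^4883 mod 9767 = 1, giving Legendre symbol 1.
d is a quadratic residue mod p, hence 9767 splits in O_K.

split — (9767) = 𝔭₁𝔭₂ with 𝔭₁ ≠ 𝔭₂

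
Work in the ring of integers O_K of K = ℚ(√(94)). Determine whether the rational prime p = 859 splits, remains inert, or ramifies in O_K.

remains prime (inert)

d = 94 ≡ 2 (mod 4), so O_K = ℤ[√94] and disc(K) = 4d = 376.
disc(K) = 376 is not divisible by 859; 859 is unramified.
(94/859) = 94^429 mod 859 = 858, giving Legendre symbol -1.
Legendre symbol -1 ⇒ 859 is inert.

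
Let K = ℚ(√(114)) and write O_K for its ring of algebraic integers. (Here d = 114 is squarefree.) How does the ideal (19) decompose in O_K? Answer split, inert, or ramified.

114 mod 4 = 2, hence disc K = 4·114 = 456 and O_K = ℤ[√114].
Ramification test: 19 | 456. The prime 19 ramifies in K.

ramified — (19) = 𝔭²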